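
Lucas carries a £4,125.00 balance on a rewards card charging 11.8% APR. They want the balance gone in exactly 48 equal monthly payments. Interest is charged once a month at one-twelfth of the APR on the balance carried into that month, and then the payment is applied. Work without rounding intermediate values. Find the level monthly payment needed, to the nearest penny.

Monthly rate r = 11.8%/12 = 0.983333% = 0.00983333.
Level-payment amortization: P = B₀·r / (1 − (1+r)^(−n)) = 4125.00·0.00983333 / (1 − 1.00983^(−48)).
Denominator 1 − (1+r)^(−48) = 0.374806724.
P = 40.5625 / 0.374806724 ≈ 108.22.

£108.22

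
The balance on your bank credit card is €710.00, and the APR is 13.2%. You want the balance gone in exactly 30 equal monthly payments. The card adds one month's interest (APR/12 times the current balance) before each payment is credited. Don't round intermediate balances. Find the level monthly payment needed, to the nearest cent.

Monthly rate r = 13.2%/12 = 1.1% = 0.011.
Level-payment amortization: P = B₀·r / (1 − (1+r)^(−n)) = 710.00·0.011 / (1 − 1.011^(−30)).
Denominator 1 − (1+r)^(−30) = 0.279779743.
P = 7.81 / 0.279779743 ≈ 27.91.

€27.91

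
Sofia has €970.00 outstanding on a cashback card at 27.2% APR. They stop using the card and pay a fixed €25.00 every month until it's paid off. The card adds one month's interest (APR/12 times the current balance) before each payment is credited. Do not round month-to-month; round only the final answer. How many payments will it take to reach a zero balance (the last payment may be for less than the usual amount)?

Monthly rate r = 27.2%/12 = 2.26667% = 0.0226667.
Recurrence: B ← B·(1+r) − €25.00.
Month 1: interest €21.99; balance after payment €966.99.
Month 2: interest €21.92; balance after payment €963.91.
Closed form: n = −ln(1 − rB₀/P)/ln(1+r) = −ln(0.12053)/ln(1.02267) ≈ 94.399, so the balance reaches zero during payment 95.

95 months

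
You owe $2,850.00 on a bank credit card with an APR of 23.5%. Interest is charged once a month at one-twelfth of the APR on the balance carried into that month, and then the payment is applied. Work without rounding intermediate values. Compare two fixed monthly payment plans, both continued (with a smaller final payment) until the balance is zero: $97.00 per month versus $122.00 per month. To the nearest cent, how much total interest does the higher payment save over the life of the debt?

$437.15

Monthly rate r = 23.5%/12 = 1.95833% = 0.0195833.
At $97.00/mo: n = ⌈−ln(1 − rB₀/P)/ln(1+r)⌉ = 45 payments (last $16.33); total interest = total paid − $2,850.00 = $1,434.33.
At $122.00/mo: 32 payments (last $65.18); total interest $997.18.
Interest saved = $1,434.33 − $997.18 = $437.15.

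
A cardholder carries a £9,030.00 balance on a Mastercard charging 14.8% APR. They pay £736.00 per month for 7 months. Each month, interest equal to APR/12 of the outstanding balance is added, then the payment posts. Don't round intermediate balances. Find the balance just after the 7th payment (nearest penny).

Monthly rate r = 14.8%/12 = 1.23333% = 0.0123333.
Each month: B ← B·(1+r) − £736.00.
Month 1: interest £111.37; balance after payment £8,405.37.
Month 2: interest £103.67; balance after payment £7,773.04.
Month 3: interest £95.87; balance after payment £7,132.90.
Month 4: interest £87.97; balance after payment £6,484.88.
Month 5: interest £79.98; balance after payment £5,828.86.
Month 6: interest £71.89; balance after payment £5,164.75.
Month 7: interest £63.70; balance after payment £4,492.44.

£4,492.44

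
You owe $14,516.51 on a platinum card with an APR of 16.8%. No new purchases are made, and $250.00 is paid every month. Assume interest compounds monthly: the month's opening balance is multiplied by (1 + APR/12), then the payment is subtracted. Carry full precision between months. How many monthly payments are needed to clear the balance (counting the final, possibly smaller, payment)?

121 payments

Monthly rate r = 16.8%/12 = 1.4% = 0.014.
Recurrence: B ← B·(1+r) − $250.00.
Month 1: interest $203.23; balance after payment $14,469.74.
Month 2: interest $202.58; balance after payment $14,422.32.
Closed form: n = −ln(1 − rB₀/P)/ln(1+r) = −ln(0.18708)/ln(1.014) ≈ 120.568, so the balance reaches zero during payment 121.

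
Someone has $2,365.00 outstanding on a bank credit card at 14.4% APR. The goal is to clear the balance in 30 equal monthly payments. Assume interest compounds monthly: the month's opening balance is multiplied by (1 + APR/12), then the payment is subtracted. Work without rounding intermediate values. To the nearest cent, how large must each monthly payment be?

$94.34

Monthly rate r = 14.4%/12 = 1.2% = 0.012.
Level-payment amortization: P = B₀·r / (1 − (1+r)^(−n)) = 2365.00·0.012 / (1 − 1.012^(−30)).
Denominator 1 − (1+r)^(−30) = 0.300827038.
P = 28.38 / 0.300827038 ≈ 94.34.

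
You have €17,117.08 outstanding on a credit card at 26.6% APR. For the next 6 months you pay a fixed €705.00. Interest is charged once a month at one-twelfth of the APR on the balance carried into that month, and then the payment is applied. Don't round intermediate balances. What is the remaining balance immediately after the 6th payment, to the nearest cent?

Monthly rate r = 26.6%/12 = 2.21667% = 0.0221667.
Each month: B ← B·(1+r) − €705.00.
Month 1: interest €379.43; balance after payment €16,791.51.
Month 2: interest €372.21; balance after payment €16,458.72.
Month 3: interest €364.83; balance after payment €16,118.56.
Month 4: interest €357.29; balance after payment €15,770.85.
Month 5: interest €349.59; balance after payment €15,415.44.
Month 6: interest €341.71; balance after payment €15,052.15.

€15,052.15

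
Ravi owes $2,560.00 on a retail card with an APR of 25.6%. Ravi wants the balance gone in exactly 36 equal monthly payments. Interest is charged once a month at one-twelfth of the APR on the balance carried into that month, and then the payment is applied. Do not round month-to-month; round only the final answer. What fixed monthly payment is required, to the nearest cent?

Monthly rate r = 25.6%/12 = 2.13333% = 0.0213333.
Level-payment amortization: P = B₀·r / (1 − (1+r)^(−n)) = 2560.00·0.0213333 / (1 − 1.02133^(−36)).
Denominator 1 − (1+r)^(−36) = 0.53229741.
P = 54.6133 / 0.53229741 ≈ 102.60.

$102.60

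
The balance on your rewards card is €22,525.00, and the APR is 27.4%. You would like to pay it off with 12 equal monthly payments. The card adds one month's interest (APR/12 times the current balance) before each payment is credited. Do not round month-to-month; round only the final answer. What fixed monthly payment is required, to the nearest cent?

€2,167.19

Monthly rate r = 27.4%/12 = 2.28333% = 0.0228333.
Level-payment amortization: P = B₀·r / (1 − (1+r)^(−n)) = 22525.00·0.0228333 / (1 − 1.02283^(−12)).
Denominator 1 − (1+r)^(−12) = 0.237321462.
P = 514.321 / 0.237321462 ≈ 2167.19.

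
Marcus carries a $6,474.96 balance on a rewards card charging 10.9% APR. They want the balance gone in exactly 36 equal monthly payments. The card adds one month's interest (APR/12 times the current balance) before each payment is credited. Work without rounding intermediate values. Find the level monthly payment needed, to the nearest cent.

Monthly rate r = 10.9%/12 = 0.908333% = 0.00908333.
Level-payment amortization: P = B₀·r / (1 − (1+r)^(−n)) = 6474.96·0.00908333 / (1 − 1.00908^(−36)).
Denominator 1 − (1+r)^(−36) = 0.277851012.
P = 58.8142 / 0.277851012 ≈ 211.68.

$211.68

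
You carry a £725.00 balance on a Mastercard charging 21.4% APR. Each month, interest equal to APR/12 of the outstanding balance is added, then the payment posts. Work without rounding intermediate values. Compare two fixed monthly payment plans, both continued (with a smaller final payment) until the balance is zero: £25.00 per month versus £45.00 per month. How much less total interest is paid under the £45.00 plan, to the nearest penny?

Monthly rate r = 21.4%/12 = 1.78333% = 0.0178333.
At £25.00/mo: n = ⌈−ln(1 − rB₀/P)/ln(1+r)⌉ = 42 payments (last £4.79); total interest = total paid − £725.00 = £304.79.
At £45.00/mo: 20 payments (last £7.36); total interest £137.36.
Interest saved = £304.79 − £137.36 = £167.43.

£167.43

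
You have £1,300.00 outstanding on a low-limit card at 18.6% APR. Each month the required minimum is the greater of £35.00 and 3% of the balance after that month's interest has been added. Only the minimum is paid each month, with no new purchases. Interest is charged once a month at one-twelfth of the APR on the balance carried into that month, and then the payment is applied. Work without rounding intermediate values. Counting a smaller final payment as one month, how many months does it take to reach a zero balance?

55 months

Monthly rate r = 18.6%/12 = 1.55% = 0.0155.
While 3% of the post-interest balance exceeds £35.00, each month B ← (B·(1+r))·(1 − 0.03), i.e. B shrinks by the factor (1+r)·0.97 = 0.98503.
This holds for months 1–9. Entering month 10 the balance is £1,135.03; 3% of the post-interest balance is now below £35.00, so the flat £35.00 minimum applies from here.
From month 10 a fixed £35.00 at rate r clears £1,135.03 in 46 more payments. Total: 9 + 46 = 55 months.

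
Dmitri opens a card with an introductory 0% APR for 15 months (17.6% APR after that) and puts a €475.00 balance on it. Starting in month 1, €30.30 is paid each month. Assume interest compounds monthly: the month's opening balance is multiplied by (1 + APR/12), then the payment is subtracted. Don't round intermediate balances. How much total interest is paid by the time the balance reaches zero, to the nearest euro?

€0

Promo months 1–15 at r₀ = 0%/12 = 0; months 16+ at r₁ = 17.6%/12 = 0.0146667.
After month 15 (no interest yet): B = €475.00 − 15·€30.30 = €20.50.
Then at r₁ with €30.30/mo: n₂ = −ln(1 − r₁·B/P)/ln(1+r₁) ≈ 0.68 → 1 more payments.
Total paid = 15·€30.30 + €20.80 = €475.30; interest = €475.30 − €475.00 = €0.30.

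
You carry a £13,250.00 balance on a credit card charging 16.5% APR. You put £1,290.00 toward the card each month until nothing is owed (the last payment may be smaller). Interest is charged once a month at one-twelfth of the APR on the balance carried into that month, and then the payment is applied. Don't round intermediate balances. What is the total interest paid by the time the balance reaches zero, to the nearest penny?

£1,133.37

Monthly rate r = 16.5%/12 = 1.375% = 0.01375.
Payoff takes n = ⌈−ln(1 − rB₀/P)/ln(1+r)⌉ = ⌈11.149⌉ = 12 payments; the last is £193.37.
Total paid = 11·£1,290.00 + £193.37 = £14,383.37.
Total interest = total paid − principal = £14,383.37 − £13,250.00 = £1,133.37.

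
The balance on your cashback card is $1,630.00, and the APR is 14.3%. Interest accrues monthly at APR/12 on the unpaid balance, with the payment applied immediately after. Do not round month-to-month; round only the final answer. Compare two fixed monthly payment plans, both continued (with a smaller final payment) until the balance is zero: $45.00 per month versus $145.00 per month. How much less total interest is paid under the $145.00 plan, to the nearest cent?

$385.83

Monthly rate r = 14.3%/12 = 1.19167% = 0.0119167.
At $45.00/mo: n = ⌈−ln(1 − rB₀/P)/ln(1+r)⌉ = 48 payments (last $31.37); total interest = total paid − $1,630.00 = $516.37.
At $145.00/mo: 13 payments (last $20.54); total interest $130.54.
Interest saved = $516.37 − $130.54 = $385.83.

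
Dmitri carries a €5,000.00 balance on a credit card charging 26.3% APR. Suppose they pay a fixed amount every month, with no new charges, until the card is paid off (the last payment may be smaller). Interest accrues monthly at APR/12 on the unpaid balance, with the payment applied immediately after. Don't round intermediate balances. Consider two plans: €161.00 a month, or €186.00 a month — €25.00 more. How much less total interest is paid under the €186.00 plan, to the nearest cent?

Monthly rate r = 26.3%/12 = 2.19167% = 0.0219167.
At €161.00/mo: n = ⌈−ln(1 − rB₀/P)/ln(1+r)⌉ = 53 payments (last €104.99); total interest = total paid − €5,000.00 = €3,476.99.
At €186.00/mo: 42 payments (last €5.79); total interest €2,631.79.
Interest saved = €3,476.99 − €2,631.79 = €845.20.

€845.20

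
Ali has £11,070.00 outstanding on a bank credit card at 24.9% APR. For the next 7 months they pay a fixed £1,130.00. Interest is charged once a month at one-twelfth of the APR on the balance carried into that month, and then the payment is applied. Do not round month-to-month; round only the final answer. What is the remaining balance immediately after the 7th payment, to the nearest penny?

£4,361.76

Monthly rate r = 24.9%/12 = 2.075% = 0.02075.
Each month: B ← B·(1+r) − £1,130.00.
Month 1: interest £229.70; balance after payment £10,169.70.
Month 2: interest £211.02; balance after payment £9,250.72.
Month 3: interest £191.95; balance after payment £8,312.68.
Month 4: interest £172.49; balance after payment £7,355.16.
Month 5: interest £152.62; balance after payment £6,377.78.
Month 6: interest £132.34; balance after payment £5,380.12.
Month 7: interest £111.64; balance after payment £4,361.76.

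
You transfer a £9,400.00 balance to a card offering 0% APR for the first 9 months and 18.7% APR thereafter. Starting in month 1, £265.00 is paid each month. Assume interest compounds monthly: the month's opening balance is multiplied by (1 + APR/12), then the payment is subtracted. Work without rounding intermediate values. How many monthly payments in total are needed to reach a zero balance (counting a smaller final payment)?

Promo months 1–9 at r₀ = 0%/12 = 0; months 10+ at r₁ = 18.7%/12 = 0.0155833.
After month 9 (no interest yet): B = £9,400.00 − 9·£265.00 = £7,015.00.
Then at r₁ with £265.00/mo: n₂ = −ln(1 − r₁·B/P)/ln(1+r₁) ≈ 34.40 → 35 more payments.

44 months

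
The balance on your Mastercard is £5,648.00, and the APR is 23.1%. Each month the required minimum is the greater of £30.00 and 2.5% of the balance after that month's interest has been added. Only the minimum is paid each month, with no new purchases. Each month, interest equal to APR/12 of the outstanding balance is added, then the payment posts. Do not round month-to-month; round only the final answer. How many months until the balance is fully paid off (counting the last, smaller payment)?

Monthly rate r = 23.1%/12 = 1.925% = 0.01925.
While 2.5% of the post-interest balance exceeds £30.00, each month B ← (B·(1+r))·(1 − 0.025), i.e. B shrinks by the factor (1+r)·0.975 = 0.99377.
This holds for months 1–251. Entering month 252 the balance is £1,176.29; 2.5% of the post-interest balance is now below £30.00, so the flat £30.00 minimum applies from here.
From month 252 a fixed £30.00 at rate r clears £1,176.29 in 74 more payments. Total: 251 + 74 = 325 months.

325 months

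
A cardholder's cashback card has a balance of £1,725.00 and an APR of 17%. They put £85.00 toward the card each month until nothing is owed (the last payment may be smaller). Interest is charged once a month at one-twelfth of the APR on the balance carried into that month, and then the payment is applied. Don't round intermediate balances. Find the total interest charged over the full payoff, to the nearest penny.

£323.28

Monthly rate r = 17%/12 = 1.41667% = 0.0141667.
Payoff takes n = ⌈−ln(1 − rB₀/P)/ln(1+r)⌉ = ⌈24.097⌉ = 25 payments; the last is £8.28.
Total paid = 24·£85.00 + £8.28 = £2,048.28.
Total interest = total paid − principal = £2,048.28 − £1,725.00 = £323.28.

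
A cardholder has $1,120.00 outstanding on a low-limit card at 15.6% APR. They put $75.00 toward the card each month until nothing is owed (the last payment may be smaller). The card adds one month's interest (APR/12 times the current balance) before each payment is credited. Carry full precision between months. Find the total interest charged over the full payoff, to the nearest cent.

Monthly rate r = 15.6%/12 = 1.3% = 0.013.
Payoff takes n = ⌈−ln(1 − rB₀/P)/ln(1+r)⌉ = ⌈16.711⌉ = 17 payments; the last is $53.39.
Total paid = 16·$75.00 + $53.39 = $1,253.39.
Total interest = total paid − principal = $1,253.39 − $1,120.00 = $133.39.

$133.39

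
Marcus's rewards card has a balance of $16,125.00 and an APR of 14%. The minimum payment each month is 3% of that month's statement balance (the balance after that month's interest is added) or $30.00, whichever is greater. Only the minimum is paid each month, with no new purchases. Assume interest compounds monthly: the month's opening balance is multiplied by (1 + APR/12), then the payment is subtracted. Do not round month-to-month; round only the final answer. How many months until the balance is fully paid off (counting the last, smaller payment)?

Monthly rate r = 14%/12 = 1.16667% = 0.0116667.
While 3% of the post-interest balance exceeds $30.00, each month B ← (B·(1+r))·(1 − 0.03), i.e. B shrinks by the factor (1+r)·0.97 = 0.98132.
This holds for months 1–149. Entering month 150 the balance is $970.66; 3% of the post-interest balance is now below $30.00, so the flat $30.00 minimum applies from here.
From month 150 a fixed $30.00 at rate r clears $970.66 in 41 more payments. Total: 149 + 41 = 190 months.

190 months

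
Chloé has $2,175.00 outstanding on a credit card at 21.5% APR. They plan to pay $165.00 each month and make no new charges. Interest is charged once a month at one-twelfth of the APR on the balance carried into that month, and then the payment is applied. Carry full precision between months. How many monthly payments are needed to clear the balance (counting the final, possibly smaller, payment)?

16 months

Monthly rate r = 21.5%/12 = 1.79167% = 0.0179167.
Recurrence: B ← B·(1+r) − $165.00.
Month 1: interest $38.97; balance after payment $2,048.97.
Month 2: interest $36.71; balance after payment $1,920.68.
Closed form: n = −ln(1 − rB₀/P)/ln(1+r) = −ln(0.76383)/ln(1.01792) ≈ 15.171, so the balance reaches zero during payment 16.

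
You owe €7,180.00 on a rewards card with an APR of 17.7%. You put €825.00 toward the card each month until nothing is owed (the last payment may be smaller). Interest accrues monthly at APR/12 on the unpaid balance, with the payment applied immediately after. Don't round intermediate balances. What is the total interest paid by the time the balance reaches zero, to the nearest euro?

Monthly rate r = 17.7%/12 = 1.475% = 0.01475.
Payoff takes n = ⌈−ln(1 − rB₀/P)/ln(1+r)⌉ = ⌈9.383⌉ = 10 payments; the last is €317.48.
Total paid = 9·€825.00 + €317.48 = €7,742.48.
Total interest = total paid − principal = €7,742.48 − €7,180.00 = €562.48.

€562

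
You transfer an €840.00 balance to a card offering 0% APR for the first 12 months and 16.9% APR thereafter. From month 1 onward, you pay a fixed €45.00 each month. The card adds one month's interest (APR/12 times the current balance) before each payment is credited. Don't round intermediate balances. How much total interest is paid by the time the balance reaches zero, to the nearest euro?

€17

Promo months 1–12 at r₀ = 0%/12 = 0; months 13+ at r₁ = 16.9%/12 = 0.0140833.
After month 12 (no interest yet): B = €840.00 − 12·€45.00 = €300.00.
Then at r₁ with €45.00/mo: n₂ = −ln(1 − r₁·B/P)/ln(1+r₁) ≈ 7.05 → 8 more payments.
Total paid = 19·€45.00 + €2.26 = €857.26; interest = €857.26 − €840.00 = €17.26.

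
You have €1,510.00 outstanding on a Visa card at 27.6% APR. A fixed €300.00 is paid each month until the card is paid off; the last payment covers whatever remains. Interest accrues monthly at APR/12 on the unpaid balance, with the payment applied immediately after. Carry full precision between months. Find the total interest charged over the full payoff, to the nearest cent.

Monthly rate r = 27.6%/12 = 2.3% = 0.023.
Payoff takes n = ⌈−ln(1 − rB₀/P)/ln(1+r)⌉ = ⌈5.411⌉ = 6 payments; the last is €124.01.
Total paid = 5·€300.00 + €124.01 = €1,624.01.
Total interest = total paid − principal = €1,624.01 − €1,510.00 = €114.01.

€114.01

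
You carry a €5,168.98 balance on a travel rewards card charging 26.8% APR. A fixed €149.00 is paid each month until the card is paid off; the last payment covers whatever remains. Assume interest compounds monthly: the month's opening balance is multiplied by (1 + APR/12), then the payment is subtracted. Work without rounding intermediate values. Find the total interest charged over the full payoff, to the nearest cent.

€4,887.01

Monthly rate r = 26.8%/12 = 2.23333% = 0.0223333.
Payoff takes n = ⌈−ln(1 − rB₀/P)/ln(1+r)⌉ = ⌈67.487⌉ = 68 payments; the last is €72.99.
Total paid = 67·€149.00 + €72.99 = €10,055.99.
Total interest = total paid − principal = €10,055.99 − €5,168.98 = €4,887.01.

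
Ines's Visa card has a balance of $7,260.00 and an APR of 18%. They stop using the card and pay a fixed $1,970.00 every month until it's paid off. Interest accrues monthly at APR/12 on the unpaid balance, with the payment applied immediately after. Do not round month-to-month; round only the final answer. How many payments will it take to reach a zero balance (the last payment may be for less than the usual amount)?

4 payments

Monthly rate r = 18%/12 = 1.5% = 0.015.
Recurrence: B ← B·(1+r) − $1,970.00.
Month 1: interest $108.90; balance after payment $5,398.90.
Month 2: interest $80.98; balance after payment $3,509.88.
Month 3: interest $52.65; balance after payment $1,592.53.
Month 4: interest $23.89; balance after payment $0.00.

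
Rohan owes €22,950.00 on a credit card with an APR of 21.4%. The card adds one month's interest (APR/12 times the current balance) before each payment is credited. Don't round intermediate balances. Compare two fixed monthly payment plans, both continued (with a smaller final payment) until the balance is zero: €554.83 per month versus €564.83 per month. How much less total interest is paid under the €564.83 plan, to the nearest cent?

Monthly rate r = 21.4%/12 = 1.78333% = 0.0178333.
At €554.83/mo: n = ⌈−ln(1 − rB₀/P)/ln(1+r)⌉ = 76 payments (last €390.05); total interest = total paid − €22,950.00 = €19,052.30.
At €564.83/mo: 73 payments (last €538.34); total interest €18,256.10.
Interest saved = €19,052.30 − €18,256.10 = €796.20.

€796.20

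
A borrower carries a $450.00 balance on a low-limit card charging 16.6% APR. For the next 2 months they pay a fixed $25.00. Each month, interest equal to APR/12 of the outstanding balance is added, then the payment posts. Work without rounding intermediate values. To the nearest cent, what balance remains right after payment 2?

Monthly rate r = 16.6%/12 = 1.38333% = 0.0138333.
Each month: B ← B·(1+r) − $25.00.
Month 1: interest $6.23; balance after payment $431.23.
Month 2: interest $5.97; balance after payment $412.19.

$412.19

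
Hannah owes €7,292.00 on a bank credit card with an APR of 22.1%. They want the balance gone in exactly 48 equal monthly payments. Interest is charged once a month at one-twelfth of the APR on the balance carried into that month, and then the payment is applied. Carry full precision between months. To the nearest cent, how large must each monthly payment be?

Monthly rate r = 22.1%/12 = 1.84167% = 0.0184167.
Level-payment amortization: P = B₀·r / (1 − (1+r)^(−n)) = 7292.00·0.0184167 / (1 − 1.01842^(−48)).
Denominator 1 − (1+r)^(−48) = 0.583537316.
P = 134.294 / 0.583537316 ≈ 230.14.

€230.14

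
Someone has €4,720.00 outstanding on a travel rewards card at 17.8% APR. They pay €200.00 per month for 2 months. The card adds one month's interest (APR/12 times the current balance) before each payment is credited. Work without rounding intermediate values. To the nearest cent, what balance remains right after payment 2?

€4,458.10

Monthly rate r = 17.8%/12 = 1.48333% = 0.0148333.
Each month: B ← B·(1+r) − €200.00.
Month 1: interest €70.01; balance after payment €4,590.01.
Month 2: interest €68.09; balance after payment €4,458.10.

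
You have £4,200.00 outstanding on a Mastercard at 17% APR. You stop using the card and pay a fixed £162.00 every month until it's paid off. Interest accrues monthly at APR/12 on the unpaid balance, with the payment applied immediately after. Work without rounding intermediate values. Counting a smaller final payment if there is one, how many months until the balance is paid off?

33 months

Monthly rate r = 17%/12 = 1.41667% = 0.0141667.
Recurrence: B ← B·(1+r) − £162.00.
Month 1: interest £59.50; balance after payment £4,097.50.
Month 2: interest £58.05; balance after payment £3,993.55.
Closed form: n = −ln(1 − rB₀/P)/ln(1+r) = −ln(0.63272)/ln(1.01417) ≈ 32.539, so the balance reaches zero during payment 33.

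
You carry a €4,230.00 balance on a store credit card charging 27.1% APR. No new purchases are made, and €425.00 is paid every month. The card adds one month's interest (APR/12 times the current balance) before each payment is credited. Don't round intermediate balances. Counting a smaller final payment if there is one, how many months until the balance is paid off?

12 payments

Monthly rate r = 27.1%/12 = 2.25833% = 0.0225833.
Recurrence: B ← B·(1+r) − €425.00.
Month 1: interest €95.53; balance after payment €3,900.53.
Month 2: interest €88.09; balance after payment €3,563.61.
Closed form: n = −ln(1 − rB₀/P)/ln(1+r) = −ln(0.77523)/ln(1.02258) ≈ 11.400, so the balance reaches zero during payment 12.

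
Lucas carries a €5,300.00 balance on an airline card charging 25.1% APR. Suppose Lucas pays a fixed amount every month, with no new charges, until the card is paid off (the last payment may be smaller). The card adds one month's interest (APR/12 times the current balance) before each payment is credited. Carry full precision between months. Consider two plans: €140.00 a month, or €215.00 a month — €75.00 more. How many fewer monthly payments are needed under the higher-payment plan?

40 fewer payments

Monthly rate r = 25.1%/12 = 2.09167% = 0.0209167.
At €140.00/mo: n = ⌈−ln(1 − rB₀/P)/ln(1+r)⌉ = 76 payments (last €114.54); total interest = total paid − €5,300.00 = €5,314.54.
At €215.00/mo: 36 payments (last €3.71); total interest €2,228.71.
Payments saved = 76 − 36 = 40.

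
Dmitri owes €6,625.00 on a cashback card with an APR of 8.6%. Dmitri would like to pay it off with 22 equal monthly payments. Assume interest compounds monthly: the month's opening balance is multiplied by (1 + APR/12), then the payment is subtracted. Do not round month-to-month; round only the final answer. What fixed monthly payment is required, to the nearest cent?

€326.58

Monthly rate r = 8.6%/12 = 0.716667% = 0.00716667.
Level-payment amortization: P = B₀·r / (1 − (1+r)^(−n)) = 6625.00·0.00716667 / (1 − 1.00717^(−22)).
Denominator 1 − (1+r)^(−22) = 0.14538515.
P = 47.4792 / 0.14538515 ≈ 326.58.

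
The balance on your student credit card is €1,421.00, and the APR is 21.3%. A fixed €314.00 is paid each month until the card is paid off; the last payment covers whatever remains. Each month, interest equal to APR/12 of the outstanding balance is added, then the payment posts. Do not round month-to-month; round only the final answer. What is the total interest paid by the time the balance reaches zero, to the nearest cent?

Monthly rate r = 21.3%/12 = 1.775% = 0.01775.
Payoff takes n = ⌈−ln(1 − rB₀/P)/ln(1+r)⌉ = ⌈4.759⌉ = 5 payments; the last is €238.94.
Total paid = 4·€314.00 + €238.94 = €1,494.94.
Total interest = total paid − principal = €1,494.94 − €1,421.00 = €73.94.

€73.94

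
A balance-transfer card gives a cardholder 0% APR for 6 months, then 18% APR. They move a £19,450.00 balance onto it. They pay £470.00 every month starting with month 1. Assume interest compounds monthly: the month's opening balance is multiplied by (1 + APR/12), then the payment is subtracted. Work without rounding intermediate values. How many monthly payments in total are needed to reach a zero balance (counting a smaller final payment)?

57 payments

Promo months 1–6 at r₀ = 0%/12 = 0; months 7+ at r₁ = 18%/12 = 0.015.
After month 6 (no interest yet): B = £19,450.00 − 6·£470.00 = £16,630.00.
Then at r₁ with £470.00/mo: n₂ = −ln(1 − r₁·B/P)/ln(1+r₁) ≈ 50.82 → 51 more payments.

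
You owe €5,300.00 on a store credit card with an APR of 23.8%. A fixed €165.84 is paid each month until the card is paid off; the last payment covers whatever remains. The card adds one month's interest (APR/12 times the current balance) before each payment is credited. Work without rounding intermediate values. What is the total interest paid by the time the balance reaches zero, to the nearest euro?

€3,184

Monthly rate r = 23.8%/12 = 1.98333% = 0.0198333.
Payoff takes n = ⌈−ln(1 − rB₀/P)/ln(1+r)⌉ = ⌈51.158⌉ = 52 payments; the last is €26.36.
Total paid = 51·€165.84 + €26.36 = €8,484.20.
Total interest = total paid − principal = €8,484.20 − €5,300.00 = €3,184.20.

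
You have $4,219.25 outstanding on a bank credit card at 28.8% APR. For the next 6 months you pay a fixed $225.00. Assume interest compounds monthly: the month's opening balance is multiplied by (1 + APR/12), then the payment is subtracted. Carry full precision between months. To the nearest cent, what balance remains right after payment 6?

$3,430.82

Monthly rate r = 28.8%/12 = 2.4% = 0.024.
Each month: B ← B·(1+r) − $225.00.
Month 1: interest $101.26; balance after payment $4,095.51.
Month 2: interest $98.29; balance after payment $3,968.80.
Month 3: interest $95.25; balance after payment $3,839.06.
Month 4: interest $92.14; balance after payment $3,706.19.
Month 5: interest $88.95; balance after payment $3,570.14.
Month 6: interest $85.68; balance after payment $3,430.82.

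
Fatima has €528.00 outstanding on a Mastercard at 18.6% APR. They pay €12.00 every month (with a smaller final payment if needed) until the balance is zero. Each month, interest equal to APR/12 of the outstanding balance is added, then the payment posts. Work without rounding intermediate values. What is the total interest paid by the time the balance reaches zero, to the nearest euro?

Monthly rate r = 18.6%/12 = 1.55% = 0.0155.
Payoff takes n = ⌈−ln(1 − rB₀/P)/ln(1+r)⌉ = ⌈74.488⌉ = 75 payments; the last is €5.88.
Total paid = 74·€12.00 + €5.88 = €893.88.
Total interest = total paid − principal = €893.88 − €528.00 = €365.88.

€366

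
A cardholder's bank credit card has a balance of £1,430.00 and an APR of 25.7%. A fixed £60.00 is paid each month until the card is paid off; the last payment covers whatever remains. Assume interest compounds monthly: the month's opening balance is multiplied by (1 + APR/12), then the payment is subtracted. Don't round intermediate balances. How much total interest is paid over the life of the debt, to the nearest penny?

Monthly rate r = 25.7%/12 = 2.14167% = 0.0214167.
Payoff takes n = ⌈−ln(1 − rB₀/P)/ln(1+r)⌉ = ⌈33.705⌉ = 34 payments; the last is £42.44.
Total paid = 33·£60.00 + £42.44 = £2,022.44.
Total interest = total paid − principal = £2,022.44 − £1,430.00 = £592.44.

£592.44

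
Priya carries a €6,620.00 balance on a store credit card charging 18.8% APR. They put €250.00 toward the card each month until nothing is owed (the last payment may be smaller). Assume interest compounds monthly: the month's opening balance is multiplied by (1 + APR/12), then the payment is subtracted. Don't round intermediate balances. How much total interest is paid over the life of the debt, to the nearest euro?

Monthly rate r = 18.8%/12 = 1.56667% = 0.0156667.
Payoff takes n = ⌈−ln(1 − rB₀/P)/ln(1+r)⌉ = ⌈34.473⌉ = 35 payments; the last is €118.78.
Total paid = 34·€250.00 + €118.78 = €8,618.78.
Total interest = total paid − principal = €8,618.78 − €6,620.00 = €1,998.78.

€1,999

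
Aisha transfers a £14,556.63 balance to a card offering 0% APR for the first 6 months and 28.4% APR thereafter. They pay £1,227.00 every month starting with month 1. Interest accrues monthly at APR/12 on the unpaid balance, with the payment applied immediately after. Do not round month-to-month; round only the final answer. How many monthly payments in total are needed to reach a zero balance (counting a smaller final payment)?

Promo months 1–6 at r₀ = 0%/12 = 0; months 7+ at r₁ = 28.4%/12 = 0.0236667.
After month 6 (no interest yet): B = £14,556.63 − 6·£1,227.00 = £7,194.63.
Then at r₁ with £1,227.00/mo: n₂ = −ln(1 − r₁·B/P)/ln(1+r₁) ≈ 6.39 → 7 more payments.

13 months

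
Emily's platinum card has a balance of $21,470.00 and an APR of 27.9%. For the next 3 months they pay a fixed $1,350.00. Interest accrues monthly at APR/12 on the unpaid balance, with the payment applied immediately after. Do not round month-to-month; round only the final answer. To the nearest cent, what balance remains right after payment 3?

Monthly rate r = 27.9%/12 = 2.325% = 0.02325.
Each month: B ← B·(1+r) − $1,350.00.
Month 1: interest $499.18; balance after payment $20,619.18.
Month 2: interest $479.40; balance after payment $19,748.57.
Month 3: interest $459.15; balance after payment $18,857.73.

$18,857.73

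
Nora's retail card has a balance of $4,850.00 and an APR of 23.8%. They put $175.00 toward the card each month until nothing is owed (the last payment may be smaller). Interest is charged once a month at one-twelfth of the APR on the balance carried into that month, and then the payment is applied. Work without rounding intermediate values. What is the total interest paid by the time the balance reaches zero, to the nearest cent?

Monthly rate r = 23.8%/12 = 1.98333% = 0.0198333.
Payoff takes n = ⌈−ln(1 − rB₀/P)/ln(1+r)⌉ = ⌈40.621⌉ = 41 payments; the last is $109.10.
Total paid = 40·$175.00 + $109.10 = $7,109.10.
Total interest = total paid − principal = $7,109.10 − $4,850.00 = $2,259.10.

$2,259.10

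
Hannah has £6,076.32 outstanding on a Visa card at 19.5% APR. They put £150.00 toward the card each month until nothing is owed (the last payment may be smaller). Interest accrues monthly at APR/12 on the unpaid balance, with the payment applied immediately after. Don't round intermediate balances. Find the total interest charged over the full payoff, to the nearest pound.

Monthly rate r = 19.5%/12 = 1.625% = 0.01625.
Payoff takes n = ⌈−ln(1 − rB₀/P)/ln(1+r)⌉ = ⌈66.611⌉ = 67 payments; the last is £91.94.
Total paid = 66·£150.00 + £91.94 = £9,991.94.
Total interest = total paid − principal = £9,991.94 − £6,076.32 = £3,915.62.

£3,916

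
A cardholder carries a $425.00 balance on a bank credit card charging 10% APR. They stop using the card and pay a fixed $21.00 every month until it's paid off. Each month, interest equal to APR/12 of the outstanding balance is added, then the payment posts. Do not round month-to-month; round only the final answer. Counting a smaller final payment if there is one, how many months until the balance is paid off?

Monthly rate r = 10%/12 = 0.833333% = 0.00833333.
Recurrence: B ← B·(1+r) − $21.00.
Month 1: interest $3.54; balance after payment $407.54.
Month 2: interest $3.40; balance after payment $389.94.
Closed form: n = −ln(1 − rB₀/P)/ln(1+r) = −ln(0.83135)/ln(1.00833) ≈ 22.257, so the balance reaches zero during payment 23.

23 months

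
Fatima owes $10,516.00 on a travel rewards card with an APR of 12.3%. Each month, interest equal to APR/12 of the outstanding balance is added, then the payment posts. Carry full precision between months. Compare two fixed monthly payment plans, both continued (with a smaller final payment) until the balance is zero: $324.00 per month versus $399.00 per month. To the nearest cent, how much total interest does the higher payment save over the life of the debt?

$530.06

Monthly rate r = 12.3%/12 = 1.025% = 0.01025.
At $324.00/mo: n = ⌈−ln(1 − rB₀/P)/ln(1+r)⌉ = 40 payments (last $215.57); total interest = total paid − $10,516.00 = $2,335.57.
At $399.00/mo: 31 payments (last $351.51); total interest $1,805.51.
Interest saved = $2,335.57 − $1,805.51 = $530.06.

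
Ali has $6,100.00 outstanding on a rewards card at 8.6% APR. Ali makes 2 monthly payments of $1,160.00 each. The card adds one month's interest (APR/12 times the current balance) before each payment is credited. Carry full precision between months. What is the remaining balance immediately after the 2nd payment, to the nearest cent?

$3,859.43

Monthly rate r = 8.6%/12 = 0.716667% = 0.00716667.
Each month: B ← B·(1+r) − $1,160.00.
Month 1: interest $43.72; balance after payment $4,983.72.
Month 2: interest $35.72; balance after payment $3,859.43.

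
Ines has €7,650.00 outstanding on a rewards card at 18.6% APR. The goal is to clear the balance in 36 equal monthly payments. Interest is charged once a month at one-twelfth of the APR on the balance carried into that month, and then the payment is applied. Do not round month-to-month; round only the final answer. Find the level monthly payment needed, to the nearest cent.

€278.87

Monthly rate r = 18.6%/12 = 1.55% = 0.0155.
Level-payment amortization: P = B₀·r / (1 − (1+r)^(−n)) = 7650.00·0.0155 / (1 − 1.0155^(−36)).
Denominator 1 − (1+r)^(−36) = 0.425192268.
P = 118.575 / 0.425192268 ≈ 278.87.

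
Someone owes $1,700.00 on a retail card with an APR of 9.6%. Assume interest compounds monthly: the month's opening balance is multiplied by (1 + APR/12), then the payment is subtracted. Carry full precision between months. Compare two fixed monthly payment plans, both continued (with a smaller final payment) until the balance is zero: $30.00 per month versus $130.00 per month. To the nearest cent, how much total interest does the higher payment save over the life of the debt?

Monthly rate r = 9.6%/12 = 0.8% = 0.008.
At $30.00/mo: n = ⌈−ln(1 − rB₀/P)/ln(1+r)⌉ = 76 payments (last $23.75); total interest = total paid − $1,700.00 = $573.75.
At $130.00/mo: 14 payments (last $112.89); total interest $102.89.
Interest saved = $573.75 − $102.89 = $470.86.

$470.86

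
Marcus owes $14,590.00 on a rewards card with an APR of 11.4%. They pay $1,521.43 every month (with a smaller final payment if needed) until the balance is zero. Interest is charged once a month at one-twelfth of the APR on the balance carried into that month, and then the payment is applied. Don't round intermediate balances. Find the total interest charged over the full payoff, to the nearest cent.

Monthly rate r = 11.4%/12 = 0.95% = 0.0095.
Payoff takes n = ⌈−ln(1 − rB₀/P)/ln(1+r)⌉ = ⌈10.103⌉ = 11 payments; the last is $156.84.
Total paid = 10·$1,521.43 + $156.84 = $15,371.14.
Total interest = total paid − principal = $15,371.14 − $14,590.00 = $781.14.

$781.14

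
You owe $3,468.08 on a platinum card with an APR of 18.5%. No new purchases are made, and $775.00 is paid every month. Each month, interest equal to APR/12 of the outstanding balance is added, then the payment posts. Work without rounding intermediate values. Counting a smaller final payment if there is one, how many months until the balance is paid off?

5 months

Monthly rate r = 18.5%/12 = 1.54167% = 0.0154167.
Recurrence: B ← B·(1+r) − $775.00.
Month 1: interest $53.47; balance after payment $2,746.55.
Month 2: interest $42.34; balance after payment $2,013.89.
Month 3: interest $31.05; balance after payment $1,269.94.
Month 4: interest $19.58; balance after payment $514.51.
Month 5: interest $7.93; balance after payment $0.00.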